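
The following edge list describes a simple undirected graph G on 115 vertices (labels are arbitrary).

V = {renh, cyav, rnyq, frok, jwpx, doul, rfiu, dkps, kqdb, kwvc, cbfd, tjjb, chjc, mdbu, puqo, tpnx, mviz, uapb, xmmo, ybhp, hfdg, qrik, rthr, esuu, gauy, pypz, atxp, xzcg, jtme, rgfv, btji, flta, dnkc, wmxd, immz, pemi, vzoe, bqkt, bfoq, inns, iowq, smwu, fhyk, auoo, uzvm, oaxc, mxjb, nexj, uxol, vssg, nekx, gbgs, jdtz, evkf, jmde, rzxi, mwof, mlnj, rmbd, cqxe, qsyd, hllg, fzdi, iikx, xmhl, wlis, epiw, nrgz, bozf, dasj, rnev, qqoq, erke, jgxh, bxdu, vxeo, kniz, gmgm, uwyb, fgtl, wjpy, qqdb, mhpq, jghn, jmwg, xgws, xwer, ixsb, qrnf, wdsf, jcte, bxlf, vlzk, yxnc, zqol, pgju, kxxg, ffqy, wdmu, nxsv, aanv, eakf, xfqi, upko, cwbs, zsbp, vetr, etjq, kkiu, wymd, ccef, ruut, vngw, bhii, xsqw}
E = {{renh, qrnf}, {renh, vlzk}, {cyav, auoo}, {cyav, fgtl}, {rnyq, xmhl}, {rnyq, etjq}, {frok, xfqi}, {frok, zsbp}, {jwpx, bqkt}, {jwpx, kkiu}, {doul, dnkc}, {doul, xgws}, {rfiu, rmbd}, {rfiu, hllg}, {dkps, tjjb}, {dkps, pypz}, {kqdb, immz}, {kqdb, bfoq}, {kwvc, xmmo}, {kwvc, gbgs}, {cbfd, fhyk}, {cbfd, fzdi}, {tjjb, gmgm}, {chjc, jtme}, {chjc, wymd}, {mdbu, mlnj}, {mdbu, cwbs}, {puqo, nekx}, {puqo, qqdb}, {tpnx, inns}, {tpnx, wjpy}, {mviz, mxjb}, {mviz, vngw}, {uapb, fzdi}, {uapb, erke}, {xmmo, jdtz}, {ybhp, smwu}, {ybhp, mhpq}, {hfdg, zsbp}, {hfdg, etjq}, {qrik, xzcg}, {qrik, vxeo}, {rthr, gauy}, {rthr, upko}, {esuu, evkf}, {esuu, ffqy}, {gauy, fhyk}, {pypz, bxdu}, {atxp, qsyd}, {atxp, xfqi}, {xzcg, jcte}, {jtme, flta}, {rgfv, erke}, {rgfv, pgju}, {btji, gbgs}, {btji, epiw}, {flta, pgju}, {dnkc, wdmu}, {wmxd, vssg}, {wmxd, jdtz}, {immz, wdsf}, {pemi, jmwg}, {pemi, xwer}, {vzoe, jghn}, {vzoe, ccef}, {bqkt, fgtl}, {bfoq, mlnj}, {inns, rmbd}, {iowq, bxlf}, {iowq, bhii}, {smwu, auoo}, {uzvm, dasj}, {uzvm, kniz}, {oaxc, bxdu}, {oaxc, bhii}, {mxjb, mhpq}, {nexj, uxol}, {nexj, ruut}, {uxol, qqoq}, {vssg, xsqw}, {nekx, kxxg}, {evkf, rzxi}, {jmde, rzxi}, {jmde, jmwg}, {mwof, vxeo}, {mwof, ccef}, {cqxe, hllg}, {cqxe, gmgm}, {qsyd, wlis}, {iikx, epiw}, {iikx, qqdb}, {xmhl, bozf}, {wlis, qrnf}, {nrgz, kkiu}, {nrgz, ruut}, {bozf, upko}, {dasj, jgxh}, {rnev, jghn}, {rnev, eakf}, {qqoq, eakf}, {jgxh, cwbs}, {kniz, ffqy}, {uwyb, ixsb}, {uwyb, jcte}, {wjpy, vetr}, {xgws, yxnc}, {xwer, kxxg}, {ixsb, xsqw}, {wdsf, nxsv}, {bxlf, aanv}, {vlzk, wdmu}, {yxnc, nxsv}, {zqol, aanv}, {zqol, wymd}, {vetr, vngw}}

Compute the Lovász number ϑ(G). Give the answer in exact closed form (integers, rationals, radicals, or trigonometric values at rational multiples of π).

115*cos(pi/115)/(cos(pi/115) + 1)

deg(cwbs) = 2; N(cwbs) = {mdbu, jgxh}.
Vertex wmxd has 2 neighbors: vssg, jdtz.
deg(xwer) = 2; N(xwer) = {pemi, kxxg}.
Vertex ruut has 2 neighbors: nexj, nrgz.
G on 115 vertices is 2-regular; this is C_{115}, the 115-cycle.
A has 58 distinct eigenvalues ≈ [2.0, 1.997, 1.9881, 1.9732, 1.9524, 1.9258, 1.8935, 1.8555, 1.812, 1.763, 1.7088, 1.6495, 1.5853, 1.5164, 1.4429, 1.3651, 1.2832, 1.1976, 1.1083, 1.0157, 0.9201, 0.8218, 0.721, 0.618, 0.5132, 0.4069, 0.2994, 0.1909, 0.0819, -0.0273, -0.1365, -0.2452, -0.3533, -0.4602, -0.5658, -0.6698, -0.7717, -0.8713, -0.9683, -1.0624, -1.1534, -1.2409, -1.3247, -1.4045, -1.4802, -1.5514, -1.618, -1.6798, -1.7366, -1.7882, -1.8344, -1.8752, -1.9104, -1.9399, -1.9635, -1.9814, -1.9933, -1.9993].
λ_max=2, λ_min=-2*cos(pi/115); ϑ = −115·λ_min/(λ_max−λ_min) = 115*cos(pi/115)/(cos(pi/115) + 1).
≈ 57.48927083 (to 8 d.p.).
α=57, χ(Ḡ)=58; ϑ=115*cos(pi/115)/(cos(pi/115) + 1) lies between (both strict).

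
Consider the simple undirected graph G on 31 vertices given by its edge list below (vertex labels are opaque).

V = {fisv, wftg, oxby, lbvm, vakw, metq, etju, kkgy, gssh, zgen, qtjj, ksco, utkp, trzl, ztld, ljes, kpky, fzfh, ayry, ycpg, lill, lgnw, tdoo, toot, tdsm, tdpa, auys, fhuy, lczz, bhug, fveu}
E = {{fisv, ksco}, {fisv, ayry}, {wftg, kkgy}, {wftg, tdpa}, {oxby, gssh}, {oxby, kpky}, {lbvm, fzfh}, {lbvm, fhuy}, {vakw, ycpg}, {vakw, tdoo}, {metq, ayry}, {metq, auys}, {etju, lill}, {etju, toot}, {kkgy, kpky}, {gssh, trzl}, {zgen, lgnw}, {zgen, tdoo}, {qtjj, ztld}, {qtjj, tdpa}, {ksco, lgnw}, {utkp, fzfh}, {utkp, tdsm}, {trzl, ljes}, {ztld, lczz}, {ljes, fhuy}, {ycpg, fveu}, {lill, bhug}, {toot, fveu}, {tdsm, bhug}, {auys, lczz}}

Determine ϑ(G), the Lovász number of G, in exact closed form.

31*cos(pi/31)/(cos(pi/31) + 1)

deg(utkp) = 2; N(utkp) = {fzfh, tdsm}.
N(kkgy) = {wftg, kpky}, |N(kkgy)| = 2.
N(ayry) = {fisv, metq}, |N(ayry)| = 2.
deg(etju) = 2; N(etju) = {lill, toot}.
Regular of degree 2 on 31 vertices: a single 31-cycle (edge-transitive).
A has 16 distinct eigenvalues ≈ [2.0, 1.95906, 1.837916, 1.641527, 1.377934, 1.057928, 0.694611, 0.302856, -0.101298, -0.501305, -0.880788, -1.224212, -1.517516, -1.748693, -1.908279, -1.989739].
With N=31: ϑ(G) = 31·(-(-1)*2*cos(pi/31))/(2−(-2*cos(pi/31))) = 31*cos(pi/31)/(cos(pi/31) + 1).
ϑ(G) ≈ 15.4601350.
Sandwich: α(G)=15 ≤ ϑ(G)=31*cos(pi/31)/(cos(pi/31) + 1) ≤ χ(Ḡ)=16 (both strict).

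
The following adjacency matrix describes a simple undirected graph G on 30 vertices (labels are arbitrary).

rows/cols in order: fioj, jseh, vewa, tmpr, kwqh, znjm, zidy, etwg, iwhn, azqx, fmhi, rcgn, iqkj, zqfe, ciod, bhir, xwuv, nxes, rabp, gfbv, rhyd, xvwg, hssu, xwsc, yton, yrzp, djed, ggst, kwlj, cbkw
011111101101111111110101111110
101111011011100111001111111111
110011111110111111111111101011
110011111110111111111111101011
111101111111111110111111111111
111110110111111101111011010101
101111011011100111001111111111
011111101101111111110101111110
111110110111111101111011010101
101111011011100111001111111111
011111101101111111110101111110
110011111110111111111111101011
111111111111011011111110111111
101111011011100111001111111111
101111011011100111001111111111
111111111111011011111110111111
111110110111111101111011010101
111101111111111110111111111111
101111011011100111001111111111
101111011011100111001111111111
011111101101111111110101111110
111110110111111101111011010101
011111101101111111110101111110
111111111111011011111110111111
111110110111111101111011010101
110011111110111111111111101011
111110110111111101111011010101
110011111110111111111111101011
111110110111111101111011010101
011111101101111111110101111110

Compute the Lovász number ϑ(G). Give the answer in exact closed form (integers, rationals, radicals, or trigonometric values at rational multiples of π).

Vertex tmpr has 25 neighbors: fioj, jseh, kwqh, znjm, zidy, etwg, iwhn, azqx, fmhi, iqkj, zqfe, ciod, bhir, xwuv, nxes, rabp, gfbv, rhyd, xvwg, hssu, xwsc, yton, djed, kwlj, cbkw.
deg(xvwg) = 23; N(xvwg) = {fioj, jseh, vewa, tmpr, kwqh, zidy, etwg, azqx, fmhi, rcgn, iqkj, zqfe, ciod, bhir, nxes, rabp, gfbv, rhyd, hssu, xwsc, yrzp, ggst, cbkw}.
deg(iwhn) = 23; N(iwhn) = {fioj, jseh, vewa, tmpr, kwqh, zidy, etwg, azqx, fmhi, rcgn, iqkj, zqfe, ciod, bhir, nxes, rabp, gfbv, rhyd, hssu, xwsc, yrzp, ggst, cbkw}.
N(jseh) = {fioj, vewa, tmpr, kwqh, znjm, etwg, iwhn, fmhi, rcgn, iqkj, bhir, xwuv, nxes, rhyd, xvwg, hssu, xwsc, yton, yrzp, djed, ggst, kwlj, cbkw}, |N(jseh)| = 23.
Complete multipartite on [7, 7, 6, 5, 3, 2]: sandwich collapses at ϑ=7.
Numerically 7.0000000.
α=7, χ(Ḡ)=7; ϑ=7 lies between (collapsed).

7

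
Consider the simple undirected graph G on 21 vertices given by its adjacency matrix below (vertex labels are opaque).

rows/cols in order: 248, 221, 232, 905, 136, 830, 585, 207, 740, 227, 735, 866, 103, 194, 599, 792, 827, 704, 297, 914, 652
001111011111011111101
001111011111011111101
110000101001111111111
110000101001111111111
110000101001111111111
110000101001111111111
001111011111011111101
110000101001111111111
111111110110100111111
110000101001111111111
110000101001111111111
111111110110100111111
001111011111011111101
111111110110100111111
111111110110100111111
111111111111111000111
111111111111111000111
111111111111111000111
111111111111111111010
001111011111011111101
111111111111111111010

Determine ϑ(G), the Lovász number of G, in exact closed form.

deg(136) = 14; N(136) = {248, 221, 585, 740, 866, 103, 194, 599, 792, 827, 704, 297, 914, 652}.
deg(704) = 18; N(704) = {248, 221, 232, 905, 136, 830, 585, 207, 740, 227, 735, 866, 103, 194, 599, 297, 914, 652}.
Vertex 297 has 19 neighbors: 248, 221, 232, 905, 136, 830, 585, 207, 740, 227, 735, 866, 103, 194, 599, 792, 827, 704, 914.
Vertex 827 has 18 neighbors: 248, 221, 232, 905, 136, 830, 585, 207, 740, 227, 735, 866, 103, 194, 599, 297, 914, 652.
G = K_{7,5,4,3,2}: α = 7 = χ(Ḡ), so ϑ = 7.
≈ 7.00000 (to 5 d.p.).
Lovász sandwich 7 ≤ 7 ≤ 7: collapsed.

7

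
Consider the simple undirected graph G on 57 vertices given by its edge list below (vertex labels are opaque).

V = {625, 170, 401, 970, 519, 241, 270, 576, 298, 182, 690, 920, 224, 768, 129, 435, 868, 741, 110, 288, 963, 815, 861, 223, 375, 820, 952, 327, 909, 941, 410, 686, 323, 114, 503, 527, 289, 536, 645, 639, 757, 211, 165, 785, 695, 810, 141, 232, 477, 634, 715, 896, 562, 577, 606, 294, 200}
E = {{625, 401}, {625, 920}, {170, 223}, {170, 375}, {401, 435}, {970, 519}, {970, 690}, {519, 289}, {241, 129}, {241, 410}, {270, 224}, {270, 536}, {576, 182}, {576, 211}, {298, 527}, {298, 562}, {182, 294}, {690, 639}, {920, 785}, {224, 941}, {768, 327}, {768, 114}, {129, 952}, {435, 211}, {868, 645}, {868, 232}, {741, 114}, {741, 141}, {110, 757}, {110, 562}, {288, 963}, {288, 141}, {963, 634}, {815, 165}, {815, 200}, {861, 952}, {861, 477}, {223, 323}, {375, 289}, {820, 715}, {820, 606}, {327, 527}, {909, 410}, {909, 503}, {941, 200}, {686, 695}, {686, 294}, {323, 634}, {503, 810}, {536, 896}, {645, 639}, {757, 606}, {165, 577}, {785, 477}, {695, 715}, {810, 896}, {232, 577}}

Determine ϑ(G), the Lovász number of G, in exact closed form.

57*cos(pi/57)/(cos(pi/57) + 1)

deg(639) = 2; N(639) = {690, 645}.
Vertex 715 has 2 neighbors: 820, 695.
deg(223) = 2; N(223) = {170, 323}.
Vertex 200 has 2 neighbors: 815, 941.
2-regular, N=57; this is C_{57}, the 57-cycle.
A has 29 distinct eigenvalues ≈ [2.0, 1.988, 1.952, 1.892, 1.809, 1.704, 1.578, 1.434, 1.271, 1.094, 0.903, 0.701, 0.491, 0.275, 0.055, -0.165, -0.383, -0.597, -0.803, -1.0, -1.184, -1.355, -1.508, -1.644, -1.759, -1.853, -1.925, -1.973, -1.997].
Lovász (edge-transitive): ϑ = −57·(-2*cos(pi/57))/((2)−(-2*cos(pi/57))) = 57*cos(pi/57)/(cos(pi/57) + 1).
= 28.478345… (decimal).
Lovász sandwich 28 ≤ 57*cos(pi/57)/(cos(pi/57) + 1) ≤ 29: both strict.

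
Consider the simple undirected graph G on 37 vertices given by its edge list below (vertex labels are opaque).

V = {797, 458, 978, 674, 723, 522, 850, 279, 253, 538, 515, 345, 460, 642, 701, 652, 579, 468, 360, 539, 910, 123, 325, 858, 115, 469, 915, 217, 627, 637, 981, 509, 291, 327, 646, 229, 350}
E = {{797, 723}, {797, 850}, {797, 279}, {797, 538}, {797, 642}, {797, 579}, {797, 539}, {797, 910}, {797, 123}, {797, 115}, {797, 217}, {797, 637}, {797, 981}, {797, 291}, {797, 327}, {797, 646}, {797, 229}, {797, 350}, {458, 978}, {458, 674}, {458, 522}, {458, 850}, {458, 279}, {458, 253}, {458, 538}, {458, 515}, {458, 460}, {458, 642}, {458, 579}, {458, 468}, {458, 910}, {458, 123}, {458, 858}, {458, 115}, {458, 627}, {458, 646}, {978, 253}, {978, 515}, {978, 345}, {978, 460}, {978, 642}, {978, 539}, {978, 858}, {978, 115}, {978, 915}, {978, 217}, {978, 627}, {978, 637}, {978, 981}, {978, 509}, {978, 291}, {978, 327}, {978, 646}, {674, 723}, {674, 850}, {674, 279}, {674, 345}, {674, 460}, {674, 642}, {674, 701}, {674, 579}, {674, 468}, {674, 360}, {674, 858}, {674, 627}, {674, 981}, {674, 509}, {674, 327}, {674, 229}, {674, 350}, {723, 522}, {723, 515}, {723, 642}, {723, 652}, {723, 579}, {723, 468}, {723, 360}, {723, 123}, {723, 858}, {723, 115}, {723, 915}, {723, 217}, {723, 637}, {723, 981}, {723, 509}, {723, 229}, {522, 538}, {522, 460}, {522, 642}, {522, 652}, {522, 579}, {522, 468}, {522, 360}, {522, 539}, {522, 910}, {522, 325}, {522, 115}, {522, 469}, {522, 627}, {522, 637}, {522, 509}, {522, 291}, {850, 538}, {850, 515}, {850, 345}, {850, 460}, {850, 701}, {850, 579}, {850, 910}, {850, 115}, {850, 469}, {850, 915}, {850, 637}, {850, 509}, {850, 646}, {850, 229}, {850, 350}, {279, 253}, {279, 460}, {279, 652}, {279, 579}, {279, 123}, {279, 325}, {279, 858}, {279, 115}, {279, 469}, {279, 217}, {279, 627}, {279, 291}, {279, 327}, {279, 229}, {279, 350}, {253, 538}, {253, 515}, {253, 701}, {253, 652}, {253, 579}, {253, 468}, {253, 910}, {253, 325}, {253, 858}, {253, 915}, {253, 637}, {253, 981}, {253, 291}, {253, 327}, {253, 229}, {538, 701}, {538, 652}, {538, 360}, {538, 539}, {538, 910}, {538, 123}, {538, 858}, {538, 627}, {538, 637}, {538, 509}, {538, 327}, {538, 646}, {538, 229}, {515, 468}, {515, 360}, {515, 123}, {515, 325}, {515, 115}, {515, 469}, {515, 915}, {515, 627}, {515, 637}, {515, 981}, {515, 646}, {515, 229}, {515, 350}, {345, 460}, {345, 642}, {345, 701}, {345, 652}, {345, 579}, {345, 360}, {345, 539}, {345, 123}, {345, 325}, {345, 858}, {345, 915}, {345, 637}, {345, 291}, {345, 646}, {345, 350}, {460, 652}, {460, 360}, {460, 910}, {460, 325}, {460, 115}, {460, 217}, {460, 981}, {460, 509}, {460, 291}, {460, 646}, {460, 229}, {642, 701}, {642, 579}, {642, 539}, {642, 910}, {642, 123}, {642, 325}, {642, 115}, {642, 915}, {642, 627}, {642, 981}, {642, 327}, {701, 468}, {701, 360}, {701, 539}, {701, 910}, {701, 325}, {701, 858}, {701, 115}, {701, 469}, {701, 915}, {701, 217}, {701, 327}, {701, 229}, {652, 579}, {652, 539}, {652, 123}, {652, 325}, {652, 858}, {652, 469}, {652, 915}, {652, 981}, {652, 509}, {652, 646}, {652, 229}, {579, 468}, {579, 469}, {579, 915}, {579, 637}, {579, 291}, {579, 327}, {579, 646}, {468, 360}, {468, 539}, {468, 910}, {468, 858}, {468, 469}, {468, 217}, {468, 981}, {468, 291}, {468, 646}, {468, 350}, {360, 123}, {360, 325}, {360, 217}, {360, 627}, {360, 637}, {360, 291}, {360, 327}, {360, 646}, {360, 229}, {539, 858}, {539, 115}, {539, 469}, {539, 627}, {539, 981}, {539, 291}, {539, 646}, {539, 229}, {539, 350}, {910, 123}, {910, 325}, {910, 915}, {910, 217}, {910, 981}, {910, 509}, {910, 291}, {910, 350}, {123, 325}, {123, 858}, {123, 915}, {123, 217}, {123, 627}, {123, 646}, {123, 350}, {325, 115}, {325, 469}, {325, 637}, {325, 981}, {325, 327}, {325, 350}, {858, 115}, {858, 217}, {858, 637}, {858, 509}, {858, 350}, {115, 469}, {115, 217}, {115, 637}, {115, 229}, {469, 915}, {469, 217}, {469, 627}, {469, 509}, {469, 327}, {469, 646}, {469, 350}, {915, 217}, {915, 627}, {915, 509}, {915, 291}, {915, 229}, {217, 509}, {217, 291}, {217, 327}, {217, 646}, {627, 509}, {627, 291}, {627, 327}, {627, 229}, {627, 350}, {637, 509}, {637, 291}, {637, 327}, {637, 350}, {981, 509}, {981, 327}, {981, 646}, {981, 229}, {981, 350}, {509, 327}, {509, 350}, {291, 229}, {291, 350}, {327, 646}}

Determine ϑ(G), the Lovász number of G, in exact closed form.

Vertex 539 has 18 neighbors: 797, 978, 522, 538, 345, 642, 701, 652, 468, 858, 115, 469, 627, 981, 291, 646, 229, 350.
deg(522) = 18; N(522) = {458, 723, 538, 460, 642, 652, 579, 468, 360, 539, 910, 325, 115, 469, 627, 637, 509, 291}.
deg(469) = 18; N(469) = {522, 850, 279, 515, 701, 652, 579, 468, 539, 325, 115, 915, 217, 627, 509, 327, 646, 350}.
Vertex 458 has 18 neighbors: 978, 674, 522, 850, 279, 253, 538, 515, 460, 642, 579, 468, 910, 123, 858, 115, 627, 646.
G on 37 vertices is 18-regular; strongly regular (37,18,8,9).
Distinct eigenvalues (to 6 d.p.): [18.0, 2.541381, -3.541381].
With N=37: ϑ(G) = 37·(-(-sqrt(37)/2 - 1/2))/(18−(-sqrt(37)/2 - 1/2)) = sqrt(37).
≈ 6.082762530 (to 9 d.p.).

sqrt(37)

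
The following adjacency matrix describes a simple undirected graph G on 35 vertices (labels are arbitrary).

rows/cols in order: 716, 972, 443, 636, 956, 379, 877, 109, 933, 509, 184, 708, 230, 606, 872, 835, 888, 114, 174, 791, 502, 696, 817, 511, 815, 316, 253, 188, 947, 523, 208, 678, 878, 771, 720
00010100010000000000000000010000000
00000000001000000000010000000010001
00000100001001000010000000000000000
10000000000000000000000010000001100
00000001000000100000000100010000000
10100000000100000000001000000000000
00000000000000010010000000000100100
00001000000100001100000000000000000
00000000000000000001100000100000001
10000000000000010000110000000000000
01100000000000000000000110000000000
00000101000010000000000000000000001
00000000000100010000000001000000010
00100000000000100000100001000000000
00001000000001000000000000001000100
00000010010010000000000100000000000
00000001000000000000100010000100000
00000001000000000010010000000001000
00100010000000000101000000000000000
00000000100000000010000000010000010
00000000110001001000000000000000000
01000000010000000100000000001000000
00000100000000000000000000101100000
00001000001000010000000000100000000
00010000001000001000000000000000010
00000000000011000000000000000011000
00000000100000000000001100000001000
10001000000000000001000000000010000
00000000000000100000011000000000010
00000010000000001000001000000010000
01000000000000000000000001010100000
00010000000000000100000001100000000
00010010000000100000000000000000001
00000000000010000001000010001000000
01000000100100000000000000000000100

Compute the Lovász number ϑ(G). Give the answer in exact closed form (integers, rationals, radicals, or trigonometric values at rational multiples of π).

15

N(815) = {636, 184, 888, 771}, |N(815)| = 4.
deg(877) = 4; N(877) = {835, 174, 523, 878}.
deg(956) = 4; N(956) = {109, 872, 511, 188}.
Vertex 606 has 4 neighbors: 443, 872, 502, 316.
4-regular, N=35; Kneser K(7,3) on C(7,3)=35 vertices.
Distinct eigenvalues (to 6 d.p.): [4.0, 2.0, -1.0, -3.0].
λ_max=4, λ_min=-3; ϑ = −35·λ_min/(λ_max−λ_min) = 15.
= 15.000000000… (decimal).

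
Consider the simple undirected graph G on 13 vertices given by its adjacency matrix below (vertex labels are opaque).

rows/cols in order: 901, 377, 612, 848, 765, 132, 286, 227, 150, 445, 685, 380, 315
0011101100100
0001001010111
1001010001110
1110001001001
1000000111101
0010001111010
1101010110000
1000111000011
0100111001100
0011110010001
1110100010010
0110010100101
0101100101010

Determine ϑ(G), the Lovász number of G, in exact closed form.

deg(227) = 6; N(227) = {901, 765, 132, 286, 380, 315}.
Vertex 901 has 6 neighbors: 612, 848, 765, 286, 227, 685.
Vertex 445 has 6 neighbors: 612, 848, 765, 132, 150, 315.
deg(612) = 6; N(612) = {901, 848, 132, 445, 685, 380}.
13-vertex 6-regular graph: Paley(13): SR with (k,λ,μ)=(6,2,3).
Distinct eigenvalues (to 4 d.p.): [6.0, 1.3028, -2.3028].
With N=13: ϑ(G) = 13·(-(-sqrt(13)/2 - 1/2))/(6−(-sqrt(13)/2 - 1/2)) = sqrt(13).
Numerically 3.60555.

sqrt(13)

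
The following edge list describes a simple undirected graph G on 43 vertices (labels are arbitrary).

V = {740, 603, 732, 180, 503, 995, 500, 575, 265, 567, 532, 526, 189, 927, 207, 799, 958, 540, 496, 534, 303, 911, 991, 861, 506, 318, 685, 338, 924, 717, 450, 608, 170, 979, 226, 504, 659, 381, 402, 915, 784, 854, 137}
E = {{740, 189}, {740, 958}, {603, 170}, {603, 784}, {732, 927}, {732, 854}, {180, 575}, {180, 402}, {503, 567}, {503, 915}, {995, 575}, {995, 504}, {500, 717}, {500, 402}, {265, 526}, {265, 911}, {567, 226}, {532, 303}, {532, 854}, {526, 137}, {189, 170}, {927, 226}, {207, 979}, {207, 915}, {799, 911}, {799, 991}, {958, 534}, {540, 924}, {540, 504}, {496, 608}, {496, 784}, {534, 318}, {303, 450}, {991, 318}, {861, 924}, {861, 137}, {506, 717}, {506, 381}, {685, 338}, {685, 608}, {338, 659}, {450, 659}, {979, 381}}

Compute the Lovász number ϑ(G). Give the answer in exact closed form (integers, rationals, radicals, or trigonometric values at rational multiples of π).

N(784) = {603, 496}, |N(784)| = 2.
deg(740) = 2; N(740) = {189, 958}.
N(979) = {207, 381}, |N(979)| = 2.
N(318) = {534, 991}, |N(318)| = 2.
43-vertex 2-regular graph: connected 2-regular on 43 ⇒ C_{43}.
The 22 distinct eigenvalues: [2.0, 1.978687, 1.915201, 1.810896, 1.667996, 1.489544, 1.279346, 1.041881, 0.782209, 0.505867, 0.218742, -0.073044, -0.363274, -0.645761, -0.914485, -1.163718, -1.388148, -1.582993, -1.744099, -1.868032, -1.952152, -1.994665].
Lovász: ϑ = −43(-2*cos(pi/43))/(2+-(-1)*2*cos(pi/43)) = 43*cos(pi/43)/(cos(pi/43) + 1).
ϑ(G) ≈ 21.47128375.
Check 21 ≤ 43*cos(pi/43)/(cos(pi/43) + 1) ≤ 22: both strict.

43*cos(pi/43)/(cos(pi/43) + 1)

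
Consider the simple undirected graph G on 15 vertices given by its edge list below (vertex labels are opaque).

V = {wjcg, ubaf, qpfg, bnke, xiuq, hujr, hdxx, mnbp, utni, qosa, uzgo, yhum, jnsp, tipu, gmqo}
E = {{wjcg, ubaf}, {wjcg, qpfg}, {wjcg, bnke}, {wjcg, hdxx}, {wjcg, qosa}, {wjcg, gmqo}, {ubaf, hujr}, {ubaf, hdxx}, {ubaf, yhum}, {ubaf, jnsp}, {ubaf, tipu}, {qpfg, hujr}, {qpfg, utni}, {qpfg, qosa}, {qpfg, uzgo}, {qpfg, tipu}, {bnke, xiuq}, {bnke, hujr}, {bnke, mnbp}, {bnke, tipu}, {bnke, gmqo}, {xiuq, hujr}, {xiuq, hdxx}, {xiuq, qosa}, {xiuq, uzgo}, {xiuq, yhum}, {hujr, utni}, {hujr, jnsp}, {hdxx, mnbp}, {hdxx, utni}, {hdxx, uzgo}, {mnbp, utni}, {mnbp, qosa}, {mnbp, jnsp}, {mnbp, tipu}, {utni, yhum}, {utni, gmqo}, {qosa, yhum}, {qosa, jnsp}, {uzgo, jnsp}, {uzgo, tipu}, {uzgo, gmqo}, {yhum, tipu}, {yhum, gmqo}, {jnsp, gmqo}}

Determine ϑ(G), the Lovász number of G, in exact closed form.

5

Vertex qosa has 6 neighbors: wjcg, qpfg, xiuq, mnbp, yhum, jnsp.
deg(wjcg) = 6; N(wjcg) = {ubaf, qpfg, bnke, hdxx, qosa, gmqo}.
Vertex ubaf has 6 neighbors: wjcg, hujr, hdxx, yhum, jnsp, tipu.
N(mnbp) = {bnke, hdxx, utni, qosa, jnsp, tipu}, |N(mnbp)| = 6.
6-regular, N=15; Kneser-type, 2-subsets of [6].
Distinct eigenvalues (to 5 d.p.): [6.0, 1.0, -3.0].
ϑ = −N·λ_min/(λ_max−λ_min) = −15·(-3)/(6−(-3)) = 5.
= 5.00000000… (decimal).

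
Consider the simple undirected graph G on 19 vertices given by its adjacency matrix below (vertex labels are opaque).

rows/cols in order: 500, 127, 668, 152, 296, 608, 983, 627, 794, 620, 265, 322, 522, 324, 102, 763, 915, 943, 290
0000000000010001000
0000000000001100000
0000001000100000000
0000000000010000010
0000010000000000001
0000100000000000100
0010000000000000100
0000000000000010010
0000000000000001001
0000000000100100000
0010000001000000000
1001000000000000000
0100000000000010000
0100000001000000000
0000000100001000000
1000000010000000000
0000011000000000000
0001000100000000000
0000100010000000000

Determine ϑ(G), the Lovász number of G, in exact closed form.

19*cos(pi/19)/(cos(pi/19) + 1)

Vertex 152 has 2 neighbors: 322, 943.
deg(522) = 2; N(522) = {127, 102}.
deg(322) = 2; N(322) = {500, 152}.
deg(500) = 2; N(500) = {322, 763}.
Every vertex has degree 2 (N=19); this is C_{19}, the 19-cycle.
The 10 distinct eigenvalues: [2.0, 1.892, 1.578, 1.094, 0.491, -0.165, -0.803, -1.355, -1.759, -1.973].
λ_max=2, λ_min=-2*cos(pi/19); ϑ = −19·λ_min/(λ_max−λ_min) = 19*cos(pi/19)/(cos(pi/19) + 1).
ϑ(G) ≈ 9.4347714.
α=9, χ(Ḡ)=10; ϑ=19*cos(pi/19)/(cos(pi/19) + 1) lies between (both strict).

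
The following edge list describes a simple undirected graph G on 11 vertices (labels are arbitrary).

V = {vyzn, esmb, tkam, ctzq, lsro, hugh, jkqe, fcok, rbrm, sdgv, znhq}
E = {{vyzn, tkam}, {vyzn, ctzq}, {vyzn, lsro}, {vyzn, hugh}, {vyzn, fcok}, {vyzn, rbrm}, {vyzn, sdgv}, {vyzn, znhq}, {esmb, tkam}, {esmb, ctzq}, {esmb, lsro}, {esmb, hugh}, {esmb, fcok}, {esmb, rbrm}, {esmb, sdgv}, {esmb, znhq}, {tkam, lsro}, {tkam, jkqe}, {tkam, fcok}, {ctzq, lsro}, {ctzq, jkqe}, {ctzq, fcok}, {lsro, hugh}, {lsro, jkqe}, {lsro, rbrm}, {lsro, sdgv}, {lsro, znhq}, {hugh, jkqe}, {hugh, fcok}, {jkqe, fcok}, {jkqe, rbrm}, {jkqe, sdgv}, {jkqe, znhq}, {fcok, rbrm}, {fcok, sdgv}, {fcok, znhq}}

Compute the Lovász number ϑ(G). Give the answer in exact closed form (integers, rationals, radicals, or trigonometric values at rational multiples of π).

Vertex lsro has 9 neighbors: vyzn, esmb, tkam, ctzq, hugh, jkqe, rbrm, sdgv, znhq.
N(rbrm) = {vyzn, esmb, lsro, jkqe, fcok}, |N(rbrm)| = 5.
deg(vyzn) = 8; N(vyzn) = {tkam, ctzq, lsro, hugh, fcok, rbrm, sdgv, znhq}.
Vertex tkam has 5 neighbors: vyzn, esmb, lsro, jkqe, fcok.
K_{6,3,2} (perfect); ϑ(G) = α(G) = max{6,3,2} = 6.
= 6.0000… (decimal).
α=6, χ(Ḡ)=6; ϑ=6 lies between (collapsed).

6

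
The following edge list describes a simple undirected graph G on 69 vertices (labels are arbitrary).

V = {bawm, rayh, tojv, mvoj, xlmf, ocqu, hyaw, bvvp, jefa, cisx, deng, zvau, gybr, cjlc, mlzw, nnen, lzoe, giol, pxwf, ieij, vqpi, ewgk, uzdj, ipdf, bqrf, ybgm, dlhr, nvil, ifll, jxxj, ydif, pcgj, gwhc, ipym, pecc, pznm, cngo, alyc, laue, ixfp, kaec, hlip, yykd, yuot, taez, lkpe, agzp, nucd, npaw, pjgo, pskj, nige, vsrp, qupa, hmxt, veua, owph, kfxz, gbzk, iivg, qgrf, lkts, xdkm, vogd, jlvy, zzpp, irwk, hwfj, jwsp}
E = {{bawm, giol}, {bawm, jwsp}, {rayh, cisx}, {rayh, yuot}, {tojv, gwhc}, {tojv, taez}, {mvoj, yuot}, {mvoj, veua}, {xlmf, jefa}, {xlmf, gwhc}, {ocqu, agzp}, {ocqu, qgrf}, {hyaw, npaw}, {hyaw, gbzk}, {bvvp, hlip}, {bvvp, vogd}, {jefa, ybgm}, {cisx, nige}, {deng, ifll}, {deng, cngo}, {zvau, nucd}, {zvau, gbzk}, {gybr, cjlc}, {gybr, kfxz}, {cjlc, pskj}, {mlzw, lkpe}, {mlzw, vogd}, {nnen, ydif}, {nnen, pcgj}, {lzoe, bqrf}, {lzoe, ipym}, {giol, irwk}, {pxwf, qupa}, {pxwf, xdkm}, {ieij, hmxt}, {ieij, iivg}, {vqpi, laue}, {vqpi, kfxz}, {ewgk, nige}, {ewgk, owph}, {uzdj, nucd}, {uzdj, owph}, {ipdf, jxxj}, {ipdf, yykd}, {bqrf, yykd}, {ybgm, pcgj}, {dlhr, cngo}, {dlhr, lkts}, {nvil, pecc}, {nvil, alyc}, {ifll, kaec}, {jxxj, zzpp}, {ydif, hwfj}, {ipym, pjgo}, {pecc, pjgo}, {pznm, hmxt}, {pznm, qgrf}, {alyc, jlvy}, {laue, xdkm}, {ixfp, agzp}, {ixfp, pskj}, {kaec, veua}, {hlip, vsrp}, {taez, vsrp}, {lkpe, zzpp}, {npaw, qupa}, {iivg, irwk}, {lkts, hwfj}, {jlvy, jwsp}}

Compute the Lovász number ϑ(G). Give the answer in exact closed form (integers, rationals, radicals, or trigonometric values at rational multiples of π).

Vertex ybgm has 2 neighbors: jefa, pcgj.
deg(bvvp) = 2; N(bvvp) = {hlip, vogd}.
N(nnen) = {ydif, pcgj}, |N(nnen)| = 2.
N(pcgj) = {nnen, ybgm}, |N(pcgj)| = 2.
G on 69 vertices is 2-regular; a single 69-cycle (edge-transitive).
spec(A) ≈ [2.0, 1.992, 1.967, 1.926, 1.869, 1.796, 1.709, 1.607, 1.492, 1.365, 1.227, 1.078, 0.92, 0.755, 0.583, 0.407, 0.227, 0.046, -0.136, -0.317, -0.496, -0.67, -0.838, -1.0, -1.153, -1.297, -1.43, -1.551, -1.66, -1.754, -1.834, -1.899, -1.948, -1.981, -1.998] (distinct, 3 d.p.).
Lovász: ϑ = −69(-2*cos(pi/69))/(2+-(-1)*2*cos(pi/69)) = 69*cos(pi/69)/(cos(pi/69) + 1).
ϑ(G) ≈ 34.48211410.
34 ≤ 69*cos(pi/69)/(cos(pi/69) + 1) ≤ 35: both strict.

69*cos(pi/69)/(cos(pi/69) + 1)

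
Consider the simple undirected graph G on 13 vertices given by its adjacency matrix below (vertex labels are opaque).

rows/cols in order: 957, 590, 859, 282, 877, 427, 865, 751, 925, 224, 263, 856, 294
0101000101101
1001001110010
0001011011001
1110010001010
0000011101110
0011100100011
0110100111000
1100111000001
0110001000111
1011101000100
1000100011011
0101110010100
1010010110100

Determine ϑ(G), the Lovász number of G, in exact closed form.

deg(282) = 6; N(282) = {957, 590, 859, 427, 224, 856}.
Vertex 427 has 6 neighbors: 859, 282, 877, 751, 856, 294.
N(224) = {957, 859, 282, 877, 865, 263}, |N(224)| = 6.
Vertex 859 has 6 neighbors: 282, 427, 865, 925, 224, 294.
Regular of degree 6 on 13 vertices: strongly regular (13,6,2,3).
Distinct eigenvalues (to 3 d.p.): [6.0, 1.303, -2.303].
λ_max=6, λ_min=-sqrt(13)/2 - 1/2; ϑ = −13·λ_min/(λ_max−λ_min) = sqrt(13).
≈ 3.6056 (to 4 d.p.).

sqrt(13)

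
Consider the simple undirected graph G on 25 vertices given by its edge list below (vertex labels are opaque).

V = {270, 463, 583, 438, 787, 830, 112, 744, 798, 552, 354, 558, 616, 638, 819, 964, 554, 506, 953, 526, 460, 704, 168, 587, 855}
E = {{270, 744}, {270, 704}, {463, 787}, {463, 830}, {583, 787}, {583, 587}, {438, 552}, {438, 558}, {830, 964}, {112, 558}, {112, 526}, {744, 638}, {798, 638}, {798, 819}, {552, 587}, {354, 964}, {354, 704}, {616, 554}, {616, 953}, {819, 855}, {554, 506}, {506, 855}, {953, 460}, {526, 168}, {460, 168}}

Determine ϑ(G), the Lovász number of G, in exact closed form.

25*cos(pi/25)/(cos(pi/25) + 1)

Vertex 744 has 2 neighbors: 270, 638.
deg(830) = 2; N(830) = {463, 964}.
deg(819) = 2; N(819) = {798, 855}.
deg(787) = 2; N(787) = {463, 583}.
G on 25 vertices is 2-regular; a single 25-cycle (edge-transitive).
spec(A) ≈ [2.0, 1.9372, 1.7526, 1.4579, 1.0717, 0.618, 0.1256, -0.3748, -0.8516, -1.2748, -1.618, -1.8596, -1.9842] (distinct, 4 d.p.).
Lovász (edge-transitive): ϑ = −25·(-2*cos(pi/25))/((2)−(-2*cos(pi/25))) = 25*cos(pi/25)/(cos(pi/25) + 1).
≈ 12.45052181 (to 8 d.p.).
α=12, χ(Ḡ)=13; ϑ=25*cos(pi/25)/(cos(pi/25) + 1) lies between (both strict).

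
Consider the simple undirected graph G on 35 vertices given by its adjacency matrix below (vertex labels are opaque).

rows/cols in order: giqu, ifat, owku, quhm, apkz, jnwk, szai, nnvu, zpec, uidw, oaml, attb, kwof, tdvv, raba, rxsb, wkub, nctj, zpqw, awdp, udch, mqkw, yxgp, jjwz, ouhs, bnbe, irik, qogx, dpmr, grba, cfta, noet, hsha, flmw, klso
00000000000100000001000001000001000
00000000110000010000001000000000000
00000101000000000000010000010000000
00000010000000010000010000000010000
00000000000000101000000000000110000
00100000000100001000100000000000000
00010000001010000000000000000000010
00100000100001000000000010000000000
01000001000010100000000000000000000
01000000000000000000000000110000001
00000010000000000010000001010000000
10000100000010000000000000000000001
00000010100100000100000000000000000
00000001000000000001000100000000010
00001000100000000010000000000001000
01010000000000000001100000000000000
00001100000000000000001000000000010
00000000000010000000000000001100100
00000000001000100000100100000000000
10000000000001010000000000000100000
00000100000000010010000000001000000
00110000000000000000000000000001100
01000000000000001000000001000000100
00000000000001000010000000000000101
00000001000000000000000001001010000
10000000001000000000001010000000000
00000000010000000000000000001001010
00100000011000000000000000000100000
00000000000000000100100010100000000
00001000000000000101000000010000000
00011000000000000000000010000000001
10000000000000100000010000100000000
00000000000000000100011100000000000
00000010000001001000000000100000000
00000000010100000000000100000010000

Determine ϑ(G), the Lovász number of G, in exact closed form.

deg(ouhs) = 4; N(ouhs) = {nnvu, bnbe, dpmr, cfta}.
deg(zpqw) = 4; N(zpqw) = {oaml, raba, udch, jjwz}.
Vertex wkub has 4 neighbors: apkz, jnwk, yxgp, flmw.
Vertex noet has 4 neighbors: giqu, raba, mqkw, irik.
G on 35 vertices is 4-regular; Kneser-type, 3-subsets of [7].
A has 4 distinct eigenvalues ≈ [4.0, 2.0, -1.0, -3.0].
Lovász (edge-transitive): ϑ = −35·(-3)/((4)−(-3)) = 15.
Numerically 15.0000.

15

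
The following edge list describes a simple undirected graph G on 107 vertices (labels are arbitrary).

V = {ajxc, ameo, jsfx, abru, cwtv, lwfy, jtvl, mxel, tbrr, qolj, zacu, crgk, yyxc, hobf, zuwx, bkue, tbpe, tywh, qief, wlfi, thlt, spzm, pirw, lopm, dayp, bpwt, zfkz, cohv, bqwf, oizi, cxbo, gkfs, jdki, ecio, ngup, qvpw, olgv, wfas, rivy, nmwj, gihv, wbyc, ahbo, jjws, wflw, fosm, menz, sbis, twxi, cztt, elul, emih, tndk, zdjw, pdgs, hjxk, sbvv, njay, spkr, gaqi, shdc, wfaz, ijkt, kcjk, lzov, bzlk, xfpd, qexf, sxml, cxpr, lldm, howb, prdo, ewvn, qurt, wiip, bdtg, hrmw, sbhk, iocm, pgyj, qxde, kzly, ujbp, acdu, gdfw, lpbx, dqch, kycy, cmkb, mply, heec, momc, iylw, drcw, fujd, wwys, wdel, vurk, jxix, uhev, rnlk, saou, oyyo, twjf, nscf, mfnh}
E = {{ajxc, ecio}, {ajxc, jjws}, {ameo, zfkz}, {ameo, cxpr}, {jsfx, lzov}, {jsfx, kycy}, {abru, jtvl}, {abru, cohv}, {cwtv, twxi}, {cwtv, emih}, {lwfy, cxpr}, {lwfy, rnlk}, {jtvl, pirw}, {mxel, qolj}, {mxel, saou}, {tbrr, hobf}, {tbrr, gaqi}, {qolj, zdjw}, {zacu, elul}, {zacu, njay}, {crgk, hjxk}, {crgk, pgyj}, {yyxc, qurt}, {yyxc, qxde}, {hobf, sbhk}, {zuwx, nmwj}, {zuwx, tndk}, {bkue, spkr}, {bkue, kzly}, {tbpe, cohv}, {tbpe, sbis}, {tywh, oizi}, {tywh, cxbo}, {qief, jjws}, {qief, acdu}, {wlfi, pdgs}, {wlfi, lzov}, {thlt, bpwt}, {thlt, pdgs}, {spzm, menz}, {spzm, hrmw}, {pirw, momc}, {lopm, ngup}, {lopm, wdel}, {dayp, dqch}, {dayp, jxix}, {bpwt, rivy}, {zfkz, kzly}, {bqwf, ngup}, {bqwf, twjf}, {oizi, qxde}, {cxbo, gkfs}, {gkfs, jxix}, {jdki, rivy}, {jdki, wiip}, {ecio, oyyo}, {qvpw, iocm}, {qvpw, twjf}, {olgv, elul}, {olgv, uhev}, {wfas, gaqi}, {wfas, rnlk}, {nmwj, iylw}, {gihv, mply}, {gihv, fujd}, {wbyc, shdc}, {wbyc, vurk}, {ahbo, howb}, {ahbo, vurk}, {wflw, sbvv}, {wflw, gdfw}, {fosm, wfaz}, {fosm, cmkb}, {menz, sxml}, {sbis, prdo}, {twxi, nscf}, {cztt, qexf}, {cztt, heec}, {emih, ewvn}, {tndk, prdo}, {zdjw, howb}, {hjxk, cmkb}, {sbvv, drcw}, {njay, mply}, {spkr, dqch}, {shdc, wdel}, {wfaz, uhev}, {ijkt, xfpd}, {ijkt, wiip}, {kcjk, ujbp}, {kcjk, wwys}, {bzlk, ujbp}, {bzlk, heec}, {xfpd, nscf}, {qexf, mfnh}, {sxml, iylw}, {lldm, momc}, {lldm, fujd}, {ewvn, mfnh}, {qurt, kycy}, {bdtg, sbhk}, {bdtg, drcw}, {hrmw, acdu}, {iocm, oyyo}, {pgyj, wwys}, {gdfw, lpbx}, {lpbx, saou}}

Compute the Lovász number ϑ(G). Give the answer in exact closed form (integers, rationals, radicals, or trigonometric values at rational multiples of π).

deg(momc) = 2; N(momc) = {pirw, lldm}.
Vertex howb has 2 neighbors: ahbo, zdjw.
N(drcw) = {sbvv, bdtg}, |N(drcw)| = 2.
Vertex qvpw has 2 neighbors: iocm, twjf.
G on 107 vertices is 2-regular; this is C_{107}, the 107-cycle.
Distinct eigenvalues (to 5 d.p.): [2.0, 1.99655, 1.98622, 1.96905, 1.94508, 1.91441, 1.87714, 1.8334, 1.78334, 1.72714, 1.66498, 1.59707, 1.52367, 1.44501, 1.36137, 1.27304, 1.18032, 1.08353, 0.983, 0.87909, 0.77214, 0.66254, 0.55065, 0.43686, 0.32157, 0.20516, 0.08805, -0.02936, -0.14667, -0.26348, -0.37938, -0.49397, -0.60685, -0.71765, -0.82597, -0.93145, -1.03371, -1.13241, -1.22721, -1.31777, -1.40379, -1.48498, -1.56104, -1.63173, -1.69679, -1.756, -1.80915, -1.85607, -1.8966, -1.93058, -1.95791, -1.97849, -1.99225, -1.99914].
−107·(-2*cos(pi/107)) / ((2)−(-2*cos(pi/107))) = 107*cos(pi/107)/(cos(pi/107) + 1) = ϑ(G).
Numerically 53.4884684.
α=53, χ(Ḡ)=54; ϑ=107*cos(pi/107)/(cos(pi/107) + 1) lies between (both strict).

107*cos(pi/107)/(cos(pi/107) + 1)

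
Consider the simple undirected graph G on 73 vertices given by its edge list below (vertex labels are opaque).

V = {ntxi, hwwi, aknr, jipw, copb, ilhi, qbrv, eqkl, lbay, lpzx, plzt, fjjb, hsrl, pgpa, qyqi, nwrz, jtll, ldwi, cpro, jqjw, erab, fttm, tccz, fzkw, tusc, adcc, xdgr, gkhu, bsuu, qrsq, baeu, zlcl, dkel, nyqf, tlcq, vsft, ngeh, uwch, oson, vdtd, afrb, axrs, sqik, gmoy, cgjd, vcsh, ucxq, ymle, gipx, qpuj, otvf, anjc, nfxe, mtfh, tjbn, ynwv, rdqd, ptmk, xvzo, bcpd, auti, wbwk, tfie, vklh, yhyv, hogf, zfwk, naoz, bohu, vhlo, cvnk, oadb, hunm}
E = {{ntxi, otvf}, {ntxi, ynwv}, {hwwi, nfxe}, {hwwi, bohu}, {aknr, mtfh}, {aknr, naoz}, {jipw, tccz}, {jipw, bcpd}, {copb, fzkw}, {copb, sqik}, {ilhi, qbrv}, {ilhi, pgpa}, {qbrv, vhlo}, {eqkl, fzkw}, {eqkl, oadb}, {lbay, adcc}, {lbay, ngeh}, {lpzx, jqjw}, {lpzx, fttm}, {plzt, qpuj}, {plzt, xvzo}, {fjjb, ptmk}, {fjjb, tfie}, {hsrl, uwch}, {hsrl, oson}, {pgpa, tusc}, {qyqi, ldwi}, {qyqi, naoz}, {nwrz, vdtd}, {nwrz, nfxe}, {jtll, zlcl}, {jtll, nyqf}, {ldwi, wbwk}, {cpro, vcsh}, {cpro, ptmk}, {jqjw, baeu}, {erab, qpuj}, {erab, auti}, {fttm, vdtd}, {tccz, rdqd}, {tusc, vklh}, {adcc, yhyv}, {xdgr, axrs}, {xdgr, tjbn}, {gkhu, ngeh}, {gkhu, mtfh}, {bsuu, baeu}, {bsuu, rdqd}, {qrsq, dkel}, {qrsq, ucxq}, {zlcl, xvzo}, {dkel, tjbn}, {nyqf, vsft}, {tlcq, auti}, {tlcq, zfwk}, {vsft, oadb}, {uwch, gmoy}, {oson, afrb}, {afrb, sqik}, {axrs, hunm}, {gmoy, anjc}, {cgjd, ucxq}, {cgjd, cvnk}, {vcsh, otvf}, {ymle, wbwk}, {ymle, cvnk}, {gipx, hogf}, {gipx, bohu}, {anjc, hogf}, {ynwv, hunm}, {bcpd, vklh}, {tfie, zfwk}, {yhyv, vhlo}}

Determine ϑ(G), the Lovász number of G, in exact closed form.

N(jqjw) = {lpzx, baeu}, |N(jqjw)| = 2.
Vertex sqik has 2 neighbors: copb, afrb.
N(uwch) = {hsrl, gmoy}, |N(uwch)| = 2.
deg(vhlo) = 2; N(vhlo) = {qbrv, yhyv}.
2-regular, N=73; the odd cycle C_{73}.
spec(A) ≈ [2.0, 1.9926, 1.9704, 1.9337, 1.8826, 1.8176, 1.7392, 1.6478, 1.5443, 1.4293, 1.3038, 1.1686, 1.0247, 0.8733, 0.7154, 0.5522, 0.3849, 0.2148, 0.043, -0.129, -0.3001, -0.469, -0.6344, -0.7951, -0.9499, -1.0977, -1.2373, -1.3678, -1.4882, -1.5976, -1.6951, -1.7801, -1.8518, -1.9099, -1.9539, -1.9834, -1.9981] (distinct, 4 d.p.).
λ_max=2, λ_min=-2*cos(pi/73); ϑ = −73·λ_min/(λ_max−λ_min) = 73*cos(pi/73)/(cos(pi/73) + 1).
ϑ(G) ≈ 36.4830948.
α=36, χ(Ḡ)=37; ϑ=73*cos(pi/73)/(cos(pi/73) + 1) lies between (both strict).

73*cos(pi/73)/(cos(pi/73) + 1)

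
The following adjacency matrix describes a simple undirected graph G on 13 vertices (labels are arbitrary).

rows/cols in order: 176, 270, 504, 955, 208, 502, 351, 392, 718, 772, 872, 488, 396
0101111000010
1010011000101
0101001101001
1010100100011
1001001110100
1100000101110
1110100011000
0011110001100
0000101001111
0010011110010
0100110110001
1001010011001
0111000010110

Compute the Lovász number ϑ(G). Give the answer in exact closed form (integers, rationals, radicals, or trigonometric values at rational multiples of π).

Vertex 351 has 6 neighbors: 176, 270, 504, 208, 718, 772.
deg(270) = 6; N(270) = {176, 504, 502, 351, 872, 396}.
Vertex 504 has 6 neighbors: 270, 955, 351, 392, 772, 396.
deg(208) = 6; N(208) = {176, 955, 351, 392, 718, 872}.
13-vertex 6-regular graph: Paley(13): SR with (k,λ,μ)=(6,2,3).
The 3 distinct eigenvalues: [6.0, 1.302776, -2.302776].
Lovász: ϑ = −13(-sqrt(13)/2 - 1/2)/(6+-(-sqrt(13)/2 - 1/2)) = sqrt(13).
Numerically 3.605551.

sqrt(13)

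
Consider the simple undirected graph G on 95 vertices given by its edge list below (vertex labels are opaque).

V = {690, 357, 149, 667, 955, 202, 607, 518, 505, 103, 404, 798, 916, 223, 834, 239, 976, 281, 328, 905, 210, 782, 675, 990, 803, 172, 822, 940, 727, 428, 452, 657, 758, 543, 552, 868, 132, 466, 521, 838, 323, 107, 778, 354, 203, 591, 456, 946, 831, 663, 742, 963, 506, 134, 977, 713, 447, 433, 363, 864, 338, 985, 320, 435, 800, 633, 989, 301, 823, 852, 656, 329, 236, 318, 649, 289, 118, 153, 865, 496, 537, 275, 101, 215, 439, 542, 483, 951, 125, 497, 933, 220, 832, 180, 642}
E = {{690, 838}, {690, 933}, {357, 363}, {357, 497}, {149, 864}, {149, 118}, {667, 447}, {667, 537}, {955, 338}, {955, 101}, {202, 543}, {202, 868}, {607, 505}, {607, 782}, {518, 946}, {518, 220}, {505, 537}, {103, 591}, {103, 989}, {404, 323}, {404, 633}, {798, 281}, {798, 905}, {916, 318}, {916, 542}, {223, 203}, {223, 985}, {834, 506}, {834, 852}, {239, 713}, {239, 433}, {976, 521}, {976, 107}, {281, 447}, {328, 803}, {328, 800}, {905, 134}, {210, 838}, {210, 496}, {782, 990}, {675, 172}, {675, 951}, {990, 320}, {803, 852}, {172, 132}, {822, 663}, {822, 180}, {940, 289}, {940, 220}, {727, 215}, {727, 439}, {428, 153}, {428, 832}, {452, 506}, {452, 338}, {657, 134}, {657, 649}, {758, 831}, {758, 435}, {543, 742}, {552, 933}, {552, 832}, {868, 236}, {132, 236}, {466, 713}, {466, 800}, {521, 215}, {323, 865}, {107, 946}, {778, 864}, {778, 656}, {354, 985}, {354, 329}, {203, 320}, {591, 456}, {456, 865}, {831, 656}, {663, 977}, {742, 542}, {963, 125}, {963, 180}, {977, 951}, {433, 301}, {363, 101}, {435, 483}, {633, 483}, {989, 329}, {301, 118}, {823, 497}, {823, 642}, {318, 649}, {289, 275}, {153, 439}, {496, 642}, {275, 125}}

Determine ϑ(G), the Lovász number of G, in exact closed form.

Vertex 537 has 2 neighbors: 667, 505.
deg(852) = 2; N(852) = {834, 803}.
deg(239) = 2; N(239) = {713, 433}.
N(951) = {675, 977}, |N(951)| = 2.
95-vertex 2-regular graph: this is C_{95}, the 95-cycle.
The 48 distinct eigenvalues: [2.0, 1.9956, 1.9825, 1.9608, 1.9304, 1.8916, 1.8446, 1.7895, 1.7265, 1.656, 1.5783, 1.4936, 1.4025, 1.3052, 1.2022, 1.0939, 0.9808, 0.8635, 0.7424, 0.618, 0.491, 0.3618, 0.231, 0.0992, -0.0331, -0.1652, -0.2965, -0.4266, -0.5548, -0.6806, -0.8034, -0.9227, -1.0379, -1.1487, -1.2544, -1.3546, -1.4489, -1.5368, -1.618, -1.6922, -1.7589, -1.818, -1.8691, -1.9121, -1.9467, -1.9727, -1.9902, -1.9989].
Lovász (edge-transitive): ϑ = −95·(-2*cos(pi/95))/((2)−(-2*cos(pi/95))) = 95*cos(pi/95)/(cos(pi/95) + 1).
≈ 47.48701 (to 5 d.p.).
Check 47 ≤ 95*cos(pi/95)/(cos(pi/95) + 1) ≤ 48: both strict.

95*cos(pi/95)/(cos(pi/95) + 1)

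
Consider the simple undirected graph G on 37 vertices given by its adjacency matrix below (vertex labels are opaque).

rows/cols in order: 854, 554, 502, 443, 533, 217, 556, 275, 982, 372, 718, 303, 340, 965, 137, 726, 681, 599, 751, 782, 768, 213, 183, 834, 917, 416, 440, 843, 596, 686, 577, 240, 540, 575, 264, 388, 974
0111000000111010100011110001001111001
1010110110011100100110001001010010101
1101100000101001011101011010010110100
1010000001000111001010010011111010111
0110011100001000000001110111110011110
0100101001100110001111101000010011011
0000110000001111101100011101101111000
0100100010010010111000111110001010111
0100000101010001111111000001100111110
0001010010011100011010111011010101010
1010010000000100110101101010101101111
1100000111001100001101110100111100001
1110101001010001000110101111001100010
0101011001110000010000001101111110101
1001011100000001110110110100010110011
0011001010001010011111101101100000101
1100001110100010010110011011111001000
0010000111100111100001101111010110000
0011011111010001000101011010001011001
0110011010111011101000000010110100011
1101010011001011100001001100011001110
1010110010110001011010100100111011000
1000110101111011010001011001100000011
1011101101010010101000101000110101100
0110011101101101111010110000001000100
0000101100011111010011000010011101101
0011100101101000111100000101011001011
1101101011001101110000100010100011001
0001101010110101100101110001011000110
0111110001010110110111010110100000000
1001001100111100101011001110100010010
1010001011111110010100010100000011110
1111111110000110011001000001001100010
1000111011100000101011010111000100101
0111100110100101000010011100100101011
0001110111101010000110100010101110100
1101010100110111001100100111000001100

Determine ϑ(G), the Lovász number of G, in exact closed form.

Vertex 556 has 18 neighbors: 533, 217, 340, 965, 137, 726, 681, 751, 782, 834, 917, 416, 843, 596, 577, 240, 540, 575.
deg(416) = 18; N(416) = {533, 556, 275, 303, 340, 965, 137, 726, 599, 768, 213, 440, 686, 577, 240, 575, 264, 974}.
Vertex 533 has 18 neighbors: 554, 502, 217, 556, 275, 340, 213, 183, 834, 416, 440, 843, 596, 686, 540, 575, 264, 388.
N(982) = {554, 275, 372, 303, 726, 681, 599, 751, 782, 768, 213, 843, 596, 240, 540, 575, 264, 388}, |N(982)| = 18.
18-regular, N=37; Paley(37): SR with (k,λ,μ)=(18,8,9).
spec(A) ≈ [18.0, 2.5414, -3.5414] (distinct, 4 d.p.).
ϑ = −N·λ_min/(λ_max−λ_min) = −37·(-sqrt(37)/2 - 1/2)/(18−(-sqrt(37)/2 - 1/2)) = sqrt(37).
Numerically 6.0828.

sqrt(37)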